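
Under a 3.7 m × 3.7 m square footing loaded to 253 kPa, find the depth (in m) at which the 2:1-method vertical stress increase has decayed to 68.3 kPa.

z ≈ 3.42 m

2:1 spreading — at depth z the loaded area has grown by z in each plan dimension:
qB²/(B+z)² = Δσ_z ⇒ z = B(√(q/Δσ_z) − 1) = 3.7×(√(253/68.3) − 1) = 3.421 m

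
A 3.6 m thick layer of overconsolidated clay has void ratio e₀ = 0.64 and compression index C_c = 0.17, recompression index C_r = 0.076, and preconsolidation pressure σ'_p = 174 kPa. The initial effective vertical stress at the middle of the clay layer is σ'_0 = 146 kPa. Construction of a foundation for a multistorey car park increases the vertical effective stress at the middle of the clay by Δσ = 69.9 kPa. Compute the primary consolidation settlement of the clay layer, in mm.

S_c ≈ 47.7 mm

Final effective stress: σ'_f = 146 + 69.9 = 215.9 kPa.
σ'_f = 215.9 > σ'_p = 174 kPa, so the stress path crosses the preconsolidation pressure — recompression up to σ'_p, then virgin compression beyond:
S_c = H/(1+e₀)·[C_r·log₁₀(σ'_p/σ'_0) + C_c·log₁₀(σ'_f/σ'_p)]
    = 3.6/1.64 × [0.076×log₁₀(174/146) + 0.17×log₁₀(215.9/174)]
    = 2.1951 × [0.0057909 + 0.01593] = 0.04768 m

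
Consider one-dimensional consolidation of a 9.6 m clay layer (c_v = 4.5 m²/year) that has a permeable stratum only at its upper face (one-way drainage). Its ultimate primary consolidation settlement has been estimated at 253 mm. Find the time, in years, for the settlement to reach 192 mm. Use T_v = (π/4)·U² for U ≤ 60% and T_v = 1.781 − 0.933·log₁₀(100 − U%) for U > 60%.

t ≈ 10.1 years

Drainage path length: H_d = H = 9.6 m (single drainage).
U = S(t)/S_ult = 192/253 = 0.7589.
U > 60%: T_v = 1.781 − 0.933·log₁₀(100 − 75.889) = 0.4914.
t = T_v·H_d²/c_v = 0.4914×9.6²/4.5 = 10.06 years.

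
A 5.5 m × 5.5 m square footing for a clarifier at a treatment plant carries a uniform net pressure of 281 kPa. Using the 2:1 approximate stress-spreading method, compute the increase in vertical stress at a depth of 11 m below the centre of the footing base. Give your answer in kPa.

Δσ_z ≈ 31.2 kPa

By the 2:1 method the load spreads at 1 horizontal : 2 vertical, so at depth z the loaded area has grown by z in each plan dimension:
Δσ = qBL/((B+z)(L+z)) = 281×5.5×5.5/((5.5+11)(5.5+11)) = 31.222 kPa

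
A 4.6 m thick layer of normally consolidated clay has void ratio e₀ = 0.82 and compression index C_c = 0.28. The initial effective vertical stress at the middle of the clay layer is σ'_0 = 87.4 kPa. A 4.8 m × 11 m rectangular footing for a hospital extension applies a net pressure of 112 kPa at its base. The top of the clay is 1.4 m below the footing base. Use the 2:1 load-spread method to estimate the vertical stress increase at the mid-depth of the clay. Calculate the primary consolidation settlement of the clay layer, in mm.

Mid-depth of clay below the footing base: z = 1.4 + 4.6/2 = 3.7 m.
Stress increase at mid-clay by the 2:1 spreading method:
Δσ = qBL/((B+z)(L+z)) = 112×4.8×11/((4.8+3.7)(11+3.7)) = 47.328 kPa
Final effective stress: σ'_f = σ'_0 + Δσ = 87.4 + 47.328 = 134.73 kPa.
Normally consolidated clay, so the full stress increment lies on the virgin compression line:
S_c = C_c·H/(1+e₀)·log₁₀(σ'_f/σ'_0) = 0.28×4.6/(1+0.82)×log₁₀(134.73/87.4)
    = 0.70769 × 0.18795 = 0.133 m

S_c ≈ 133 mm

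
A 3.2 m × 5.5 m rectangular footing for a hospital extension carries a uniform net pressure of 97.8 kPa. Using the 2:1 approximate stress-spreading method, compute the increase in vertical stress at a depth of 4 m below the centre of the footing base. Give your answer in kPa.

Δσ_z ≈ 25.2 kPa

By the 2:1 method the load spreads at 1 horizontal : 2 vertical, so at depth z the loaded area has grown by z in each plan dimension:
Δσ = qBL/((B+z)(L+z)) = 97.8×3.2×5.5/((3.2+4)(5.5+4)) = 25.165 kPa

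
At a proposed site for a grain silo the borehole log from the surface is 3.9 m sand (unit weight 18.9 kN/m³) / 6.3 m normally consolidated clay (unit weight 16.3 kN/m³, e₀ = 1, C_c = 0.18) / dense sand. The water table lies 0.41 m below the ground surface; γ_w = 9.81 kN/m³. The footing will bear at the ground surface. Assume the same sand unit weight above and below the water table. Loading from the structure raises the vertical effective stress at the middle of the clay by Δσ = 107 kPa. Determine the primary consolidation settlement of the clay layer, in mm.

Mid-depth of clay below the ground surface: z = 3.9 + 6.3/2 = 7.05 m.
Total vertical stress at mid-clay: σ_v = 18.9×3.9 + 16.3×3.15 = 125.05 kPa.
Pore pressure: u = 9.81×(7.05 − 0.41) = 65.138 kPa.
Initial effective stress: σ'_0 = σ_v − u = 125.05 − 65.138 = 59.912 kPa.
Final effective stress: σ'_f = σ'_0 + Δσ = 59.912 + 107 = 166.91 kPa.
Normally consolidated clay, so the full stress increment lies on the virgin compression line:
S_c = C_c·H/(1+e₀)·log₁₀(σ'_f/σ'_0) = 0.18×6.3/(1+1)×log₁₀(166.91/59.912)
    = 0.567 × 0.44497 = 0.2523 m

S_c ≈ 252 mm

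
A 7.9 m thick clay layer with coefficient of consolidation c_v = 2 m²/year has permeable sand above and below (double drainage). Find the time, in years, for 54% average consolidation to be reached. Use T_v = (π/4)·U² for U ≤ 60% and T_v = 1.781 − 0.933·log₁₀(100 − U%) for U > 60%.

t ≈ 1.79 years

Drainage path length: H_d = H/2 = 3.95 m (double drainage).
U ≤ 60%: T_v = (π/4)·U² = (π/4)×0.54² = 0.22902.
t = T_v·H_d²/c_v = 0.22902×3.95²/2 = 1.787 years.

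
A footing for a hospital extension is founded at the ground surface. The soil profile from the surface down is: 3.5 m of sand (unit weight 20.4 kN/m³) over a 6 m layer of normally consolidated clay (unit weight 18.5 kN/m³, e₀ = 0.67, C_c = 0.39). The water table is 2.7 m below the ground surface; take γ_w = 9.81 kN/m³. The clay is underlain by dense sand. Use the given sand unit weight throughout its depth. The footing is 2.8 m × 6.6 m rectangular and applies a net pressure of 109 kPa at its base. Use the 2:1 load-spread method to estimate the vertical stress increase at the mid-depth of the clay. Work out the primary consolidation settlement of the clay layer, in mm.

Mid-depth of clay below the ground surface: z = 3.5 + 6/2 = 6.5 m.
Total vertical stress at mid-clay: σ_v = 20.4×3.5 + 18.5×3 = 126.9 kPa.
Pore pressure: u = 9.81×(6.5 − 2.7) = 37.278 kPa.
Initial effective stress: σ'_0 = σ_v − u = 126.9 − 37.278 = 89.622 kPa.
Stress increase at mid-clay by the 2:1 spreading method:
Δσ = qBL/((B+z)(L+z)) = 109×2.8×6.6/((2.8+6.5)(6.6+6.5)) = 16.534 kPa
Final effective stress: σ'_f = σ'_0 + Δσ = 89.622 + 16.534 = 106.16 kPa.
Normally consolidated clay, so the full stress increment lies on the virgin compression line:
S_c = C_c·H/(1+e₀)·log₁₀(σ'_f/σ'_0) = 0.39×6/(1+0.67)×log₁₀(106.16/89.622)
    = 1.4012 × 0.073546 = 0.1031 m

S_c ≈ 103 mm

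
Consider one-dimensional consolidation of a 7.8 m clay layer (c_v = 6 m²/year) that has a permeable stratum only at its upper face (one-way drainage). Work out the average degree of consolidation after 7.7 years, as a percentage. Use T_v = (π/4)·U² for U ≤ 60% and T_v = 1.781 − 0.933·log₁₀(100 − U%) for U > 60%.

Drainage path length: H_d = H = 7.8 m (single drainage).
T_v = c_v·t/H_d² = 6×7.7/7.8² = 0.75937.
T_v = 0.75937 corresponds to the U > 60% branch:
U = 1 − 10^((1.781 − T_v)/0.933)/100 = 0.8756

U ≈ 87.6 %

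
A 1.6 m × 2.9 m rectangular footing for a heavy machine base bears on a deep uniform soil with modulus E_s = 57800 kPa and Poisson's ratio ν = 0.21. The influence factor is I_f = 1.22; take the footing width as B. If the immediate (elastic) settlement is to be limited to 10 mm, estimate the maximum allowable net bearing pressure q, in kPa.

S_e = q·B·(1−ν²)/E_s · I_f  ⇒  q = S_e·E_s / (B·(1−ν²)·I_f).
q = 0.01 × 57800 / (1.6 × 0.9559 × 1.22) = 309.8 kPa

q ≈ 310 kPa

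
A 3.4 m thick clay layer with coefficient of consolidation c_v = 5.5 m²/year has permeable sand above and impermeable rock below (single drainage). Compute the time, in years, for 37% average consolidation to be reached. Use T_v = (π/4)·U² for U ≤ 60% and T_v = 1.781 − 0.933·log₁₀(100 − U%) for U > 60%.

Drainage path length: H_d = H = 3.4 m (single drainage).
U ≤ 60%: T_v = (π/4)·U² = (π/4)×0.37² = 0.10752.
t = T_v·H_d²/c_v = 0.10752×3.4²/5.5 = 0.226 years.

t ≈ 0.226 years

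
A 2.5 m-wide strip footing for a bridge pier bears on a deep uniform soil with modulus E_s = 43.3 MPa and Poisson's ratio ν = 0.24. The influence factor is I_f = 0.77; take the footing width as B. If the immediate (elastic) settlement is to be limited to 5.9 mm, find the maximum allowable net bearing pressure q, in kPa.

q ≈ 141 kPa

E_s = 43.3 MPa = 43300 kPa.
S_e = q·B·(1−ν²)/E_s · I_f  ⇒  q = S_e·E_s / (B·(1−ν²)·I_f).
q = 0.0059 × 43300 / (2.5 × 0.9424 × 0.77) = 140.8 kPa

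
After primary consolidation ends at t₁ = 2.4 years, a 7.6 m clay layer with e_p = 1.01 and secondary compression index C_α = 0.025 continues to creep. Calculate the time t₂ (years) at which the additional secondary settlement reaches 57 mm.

S_s = C_α·H/(1+e_p)·log₁₀(t₂/t₁) ⇒ log₁₀(t₂/t₁) = S_s·(1+e_p)/(C_α·H).
log₁₀(t₂/t₁) = 0.057 × (1+1.01) / (0.025×7.6) = 0.603
t₂ = t₁ × 10^0.603 = 2.4 × 4.009 = 9.621 years

t₂ ≈ 9.62 years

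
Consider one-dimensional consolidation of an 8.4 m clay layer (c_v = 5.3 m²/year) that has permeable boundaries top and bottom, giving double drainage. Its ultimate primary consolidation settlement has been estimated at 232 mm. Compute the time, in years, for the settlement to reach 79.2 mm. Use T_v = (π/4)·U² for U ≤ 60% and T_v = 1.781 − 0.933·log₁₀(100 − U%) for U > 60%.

Drainage path length: H_d = H/2 = 4.2 m (double drainage).
U = S(t)/S_ult = 79.2/232 = 0.3414.
U ≤ 60%: T_v = (π/4)·U² = (π/4)×0.34138² = 0.09153.
t = T_v·H_d²/c_v = 0.09153×4.2²/5.3 = 0.3046 years.

t ≈ 0.305 years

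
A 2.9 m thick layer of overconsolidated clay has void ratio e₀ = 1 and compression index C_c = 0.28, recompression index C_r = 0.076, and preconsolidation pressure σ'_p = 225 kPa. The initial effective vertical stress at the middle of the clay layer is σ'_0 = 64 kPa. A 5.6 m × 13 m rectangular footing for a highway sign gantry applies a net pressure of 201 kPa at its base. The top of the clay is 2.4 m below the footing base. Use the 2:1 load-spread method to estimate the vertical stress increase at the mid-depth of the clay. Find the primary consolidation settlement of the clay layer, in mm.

S_c ≈ 42.6 mm

Mid-depth of clay below the footing base: z = 2.4 + 2.9/2 = 3.85 m.
Stress increase at mid-clay by the 2:1 spreading method:
Δσ = qBL/((B+z)(L+z)) = 201×5.6×13/((5.6+3.85)(13+3.85)) = 91.896 kPa
Final effective stress: σ'_f = 64 + 91.896 = 155.9 kPa.
σ'_f = 155.9 ≤ σ'_p = 225 kPa, so the clay remains overconsolidated and only the recompression index applies:
S_c = C_r·H/(1+e₀)·log₁₀(σ'_f/σ'_0) = 0.076×2.9/2×log₁₀(155.9/64)
    = 0.1102 × 0.38667 = 0.04261 m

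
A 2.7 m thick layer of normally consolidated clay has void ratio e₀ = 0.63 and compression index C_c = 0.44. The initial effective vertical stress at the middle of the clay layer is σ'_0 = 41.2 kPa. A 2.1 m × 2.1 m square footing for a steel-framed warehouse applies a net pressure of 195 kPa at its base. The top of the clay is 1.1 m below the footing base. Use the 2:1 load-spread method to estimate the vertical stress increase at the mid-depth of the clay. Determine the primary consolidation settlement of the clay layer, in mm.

Mid-depth of clay below the footing base: z = 1.1 + 2.7/2 = 2.45 m.
Stress increase at mid-clay by the 2:1 spreading method:
Δσ = qBL/((B+z)(L+z)) = 195×2.1×2.1/((2.1+2.45)(2.1+2.45)) = 41.538 kPa
Final effective stress: σ'_f = σ'_0 + Δσ = 41.2 + 41.538 = 82.738 kPa.
Normally consolidated clay, so the full stress increment lies on the virgin compression line:
S_c = C_c·H/(1+e₀)·log₁₀(σ'_f/σ'_0) = 0.44×2.7/(1+0.63)×log₁₀(82.738/41.2)
    = 0.72883 × 0.30281 = 0.2207 m

S_c ≈ 221 mm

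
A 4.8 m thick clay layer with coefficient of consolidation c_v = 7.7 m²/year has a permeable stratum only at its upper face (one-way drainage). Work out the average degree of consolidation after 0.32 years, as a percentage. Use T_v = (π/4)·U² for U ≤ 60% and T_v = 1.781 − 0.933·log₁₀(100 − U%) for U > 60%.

U ≈ 36.9 %

Drainage path length: H_d = H = 4.8 m (single drainage).
T_v = c_v·t/H_d² = 7.7×0.32/4.8² = 0.10694.
T_v = 0.10694 corresponds to the U ≤ 60% branch:
U = √(4T_v/π) = 0.369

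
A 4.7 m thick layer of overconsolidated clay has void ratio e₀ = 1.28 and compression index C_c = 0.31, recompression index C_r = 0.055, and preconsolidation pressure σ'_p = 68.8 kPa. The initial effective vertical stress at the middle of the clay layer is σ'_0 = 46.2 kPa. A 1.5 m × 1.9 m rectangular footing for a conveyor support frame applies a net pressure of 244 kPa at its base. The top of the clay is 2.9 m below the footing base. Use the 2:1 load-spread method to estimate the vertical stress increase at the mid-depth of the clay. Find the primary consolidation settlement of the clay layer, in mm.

S_c ≈ 13.4 mm

Mid-depth of clay below the footing base: z = 2.9 + 4.7/2 = 5.25 m.
Stress increase at mid-clay by the 2:1 spreading method:
Δσ = qBL/((B+z)(L+z)) = 244×1.5×1.9/((1.5+5.25)(1.9+5.25)) = 14.409 kPa
Final effective stress: σ'_f = 46.2 + 14.409 = 60.609 kPa.
σ'_f = 60.609 ≤ σ'_p = 68.8 kPa, so the clay remains overconsolidated and only the recompression index applies:
S_c = C_r·H/(1+e₀)·log₁₀(σ'_f/σ'_0) = 0.055×4.7/2.28×log₁₀(60.609/46.2)
    = 0.11338 × 0.1179 = 0.01337 m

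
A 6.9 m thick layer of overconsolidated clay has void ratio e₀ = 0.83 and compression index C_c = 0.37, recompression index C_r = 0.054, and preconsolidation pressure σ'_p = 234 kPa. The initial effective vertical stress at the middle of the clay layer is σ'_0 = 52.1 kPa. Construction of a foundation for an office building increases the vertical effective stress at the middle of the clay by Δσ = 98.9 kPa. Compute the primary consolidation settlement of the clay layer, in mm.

Final effective stress: σ'_f = 52.1 + 98.9 = 151 kPa.
σ'_f = 151 ≤ σ'_p = 234 kPa, so the clay remains overconsolidated and only the recompression index applies:
S_c = C_r·H/(1+e₀)·log₁₀(σ'_f/σ'_0) = 0.054×6.9/1.83×log₁₀(151/52.1)
    = 0.20361 × 0.46214 = 0.09409 m

S_c ≈ 94.1 mm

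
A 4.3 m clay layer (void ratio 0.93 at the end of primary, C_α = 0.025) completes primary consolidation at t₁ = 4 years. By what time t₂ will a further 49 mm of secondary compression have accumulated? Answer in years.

t₂ ≈ 30.3 years

S_s = C_α·H/(1+e_p)·log₁₀(t₂/t₁) ⇒ log₁₀(t₂/t₁) = S_s·(1+e_p)/(C_α·H).
log₁₀(t₂/t₁) = 0.049 × (1+0.93) / (0.025×4.3) = 0.8797
t₂ = t₁ × 10^0.8797 = 4 × 7.581 = 30.32 years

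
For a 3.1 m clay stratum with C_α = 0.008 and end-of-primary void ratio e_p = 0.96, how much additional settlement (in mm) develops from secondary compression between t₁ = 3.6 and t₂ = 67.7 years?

Secondary compression: S_s = C_α·H/(1+e_p)·log₁₀(t₂/t₁)
S_s = 0.008×3.1/(1+0.96)×log₁₀(67.7/3.6)
    = 0.01265 × 1.274 = 0.01612 m

S_s ≈ 16.1 mm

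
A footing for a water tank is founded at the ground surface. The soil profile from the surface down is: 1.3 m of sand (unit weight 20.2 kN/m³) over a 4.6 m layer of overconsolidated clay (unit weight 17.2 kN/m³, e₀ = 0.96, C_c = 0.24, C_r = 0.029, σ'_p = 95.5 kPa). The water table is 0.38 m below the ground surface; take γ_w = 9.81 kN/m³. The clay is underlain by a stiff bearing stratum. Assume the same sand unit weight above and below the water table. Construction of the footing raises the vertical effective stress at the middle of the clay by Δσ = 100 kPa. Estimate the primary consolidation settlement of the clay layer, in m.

S_c ≈ 0.114 m

Mid-depth of clay below the ground surface: z = 1.3 + 4.6/2 = 3.6 m.
Total vertical stress at mid-clay: σ_v = 20.2×1.3 + 17.2×2.3 = 65.82 kPa.
Pore pressure: u = 9.81×(3.6 − 0.38) = 31.588 kPa.
Initial effective stress: σ'_0 = σ_v − u = 65.82 − 31.588 = 34.232 kPa.
Final effective stress: σ'_f = 34.232 + 100 = 134.23 kPa.
σ'_f = 134.23 > σ'_p = 95.5 kPa, so the stress path crosses the preconsolidation pressure — recompression up to σ'_p, then virgin compression beyond:
S_c = H/(1+e₀)·[C_r·log₁₀(σ'_p/σ'_0) + C_c·log₁₀(σ'_f/σ'_p)]
    = 4.6/1.96 × [0.029×log₁₀(95.5/34.232) + 0.24×log₁₀(134.23/95.5)]
    = 2.3469 × [0.012922 + 0.035483] = 0.1136 m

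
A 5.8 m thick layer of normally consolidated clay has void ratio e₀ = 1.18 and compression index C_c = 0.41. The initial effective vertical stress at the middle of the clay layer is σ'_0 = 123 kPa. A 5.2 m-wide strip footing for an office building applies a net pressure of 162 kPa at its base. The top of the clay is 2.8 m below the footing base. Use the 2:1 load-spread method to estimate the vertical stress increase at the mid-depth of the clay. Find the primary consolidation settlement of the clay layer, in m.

S_c ≈ 0.231 m

Mid-depth of clay below the footing base: z = 2.8 + 5.8/2 = 5.7 m.
Stress increase at mid-clay by the 2:1 spreading method:
Δσ = qB/(B+z) = 162×5.2/(5.2+5.7) = 77.284 kPa
Final effective stress: σ'_f = σ'_0 + Δσ = 123 + 77.284 = 200.28 kPa.
Normally consolidated clay, so the full stress increment lies on the virgin compression line:
S_c = C_c·H/(1+e₀)·log₁₀(σ'_f/σ'_0) = 0.41×5.8/(1+1.18)×log₁₀(200.28/123)
    = 1.0908 × 0.21173 = 0.231 m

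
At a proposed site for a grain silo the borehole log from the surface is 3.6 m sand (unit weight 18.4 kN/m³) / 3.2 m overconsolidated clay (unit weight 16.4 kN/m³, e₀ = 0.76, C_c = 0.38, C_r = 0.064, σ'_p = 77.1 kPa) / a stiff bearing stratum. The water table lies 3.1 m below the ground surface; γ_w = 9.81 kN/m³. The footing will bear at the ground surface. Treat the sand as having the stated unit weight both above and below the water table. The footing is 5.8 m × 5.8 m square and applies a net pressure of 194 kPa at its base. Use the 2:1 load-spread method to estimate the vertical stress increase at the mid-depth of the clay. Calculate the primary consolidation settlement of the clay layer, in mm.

Mid-depth of clay below the ground surface: z = 3.6 + 3.2/2 = 5.2 m.
Total vertical stress at mid-clay: σ_v = 18.4×3.6 + 16.4×1.6 = 92.48 kPa.
Pore pressure: u = 9.81×(5.2 − 3.1) = 20.601 kPa.
Initial effective stress: σ'_0 = σ_v − u = 92.48 − 20.601 = 71.879 kPa.
Stress increase at mid-clay by the 2:1 spreading method:
Δσ = qBL/((B+z)(L+z)) = 194×5.8×5.8/((5.8+5.2)(5.8+5.2)) = 53.935 kPa
Final effective stress: σ'_f = 71.879 + 53.935 = 125.81 kPa.
σ'_f = 125.81 > σ'_p = 77.1 kPa, so the stress path crosses the preconsolidation pressure — recompression up to σ'_p, then virgin compression beyond:
S_c = H/(1+e₀)·[C_r·log₁₀(σ'_p/σ'_0) + C_c·log₁₀(σ'_f/σ'_p)]
    = 3.2/1.76 × [0.064×log₁₀(77.1/71.879) + 0.38×log₁₀(125.81/77.1)]
    = 1.8182 × [0.001949 + 0.080811] = 0.1505 m

S_c ≈ 150 mm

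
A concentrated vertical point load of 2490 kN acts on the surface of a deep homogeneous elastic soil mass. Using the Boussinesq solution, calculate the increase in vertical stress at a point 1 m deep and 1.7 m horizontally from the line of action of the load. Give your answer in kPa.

Boussinesq vertical stress below a point load on an elastic half-space:
Δσ_z = 3P/(2πz²) · [1 + (r/z)²]^(−5/2)
r/z = 1.7/1 = 1.7; [1+(r/z)²]^(−5/2) = 0.033506.
Δσ_z = 3×2490/(2π×1²) × 0.033506 = 1188.9 × 0.033506 = 39.84 kPa

Δσ_z ≈ 39.8 kPa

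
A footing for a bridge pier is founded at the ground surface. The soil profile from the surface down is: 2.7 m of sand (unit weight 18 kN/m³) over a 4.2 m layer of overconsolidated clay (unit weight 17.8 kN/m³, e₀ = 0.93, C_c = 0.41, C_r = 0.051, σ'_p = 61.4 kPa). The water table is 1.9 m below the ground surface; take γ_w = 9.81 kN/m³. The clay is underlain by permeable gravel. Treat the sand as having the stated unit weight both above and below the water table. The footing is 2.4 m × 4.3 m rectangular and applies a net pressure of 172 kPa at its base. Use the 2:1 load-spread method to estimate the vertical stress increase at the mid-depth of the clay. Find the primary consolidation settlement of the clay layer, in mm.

S_c ≈ 127 mm

Mid-depth of clay below the ground surface: z = 2.7 + 4.2/2 = 4.8 m.
Total vertical stress at mid-clay: σ_v = 18×2.7 + 17.8×2.1 = 85.98 kPa.
Pore pressure: u = 9.81×(4.8 − 1.9) = 28.449 kPa.
Initial effective stress: σ'_0 = σ_v − u = 85.98 − 28.449 = 57.531 kPa.
Stress increase at mid-clay by the 2:1 spreading method:
Δσ = qBL/((B+z)(L+z)) = 172×2.4×4.3/((2.4+4.8)(4.3+4.8)) = 27.092 kPa
Final effective stress: σ'_f = 57.531 + 27.092 = 84.623 kPa.
σ'_f = 84.623 > σ'_p = 61.4 kPa, so the stress path crosses the preconsolidation pressure — recompression up to σ'_p, then virgin compression beyond:
S_c = H/(1+e₀)·[C_r·log₁₀(σ'_p/σ'_0) + C_c·log₁₀(σ'_f/σ'_p)]
    = 4.2/1.93 × [0.051×log₁₀(61.4/57.531) + 0.41×log₁₀(84.623/61.4)]
    = 2.1762 × [0.0014416 + 0.057121] = 0.1274 m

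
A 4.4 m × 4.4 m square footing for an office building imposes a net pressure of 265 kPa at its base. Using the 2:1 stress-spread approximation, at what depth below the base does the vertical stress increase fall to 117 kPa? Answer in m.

z ≈ 2.22 m

2:1 spreading — at depth z the loaded area has grown by z in each plan dimension:
qB²/(B+z)² = Δσ_z ⇒ z = B(√(q/Δσ_z) − 1) = 4.4×(√(265/117) − 1) = 2.222 m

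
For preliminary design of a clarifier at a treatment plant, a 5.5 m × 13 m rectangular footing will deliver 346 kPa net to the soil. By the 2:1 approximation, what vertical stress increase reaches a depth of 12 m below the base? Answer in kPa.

Δσ_z ≈ 56.5 kPa

By the 2:1 method the load spreads at 1 horizontal : 2 vertical, so at depth z the loaded area has grown by z in each plan dimension:
Δσ = qBL/((B+z)(L+z)) = 346×5.5×13/((5.5+12)(13+12)) = 56.546 kPa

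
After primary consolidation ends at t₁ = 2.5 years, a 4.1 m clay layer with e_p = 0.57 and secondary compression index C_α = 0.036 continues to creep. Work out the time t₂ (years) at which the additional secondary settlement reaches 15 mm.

t₂ ≈ 3.61 years

S_s = C_α·H/(1+e_p)·log₁₀(t₂/t₁) ⇒ log₁₀(t₂/t₁) = S_s·(1+e_p)/(C_α·H).
log₁₀(t₂/t₁) = 0.015 × (1+0.57) / (0.036×4.1) = 0.1596
t₂ = t₁ × 10^0.1596 = 2.5 × 1.444 = 3.61 years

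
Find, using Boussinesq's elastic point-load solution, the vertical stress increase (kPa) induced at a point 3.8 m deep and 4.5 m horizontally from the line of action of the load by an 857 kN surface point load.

Δσ_z ≈ 3.17 kPa

Boussinesq vertical stress below a point load on an elastic half-space:
Δσ_z = 3P/(2πz²) · [1 + (r/z)²]^(−5/2)
r/z = 4.5/3.8 = 1.1842; [1+(r/z)²]^(−5/2) = 0.11179.
Δσ_z = 3×857/(2π×3.8²) × 0.11179 = 28.337 × 0.11179 = 3.168 kPa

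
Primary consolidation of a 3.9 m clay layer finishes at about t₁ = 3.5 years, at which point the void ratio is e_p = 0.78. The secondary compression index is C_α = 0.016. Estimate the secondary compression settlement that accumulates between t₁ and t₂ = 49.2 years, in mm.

Secondary compression: S_s = C_α·H/(1+e_p)·log₁₀(t₂/t₁)
S_s = 0.016×3.9/(1+0.78)×log₁₀(49.2/3.5)
    = 0.03506 × 1.148 = 0.04024 m

S_s ≈ 40.2 mm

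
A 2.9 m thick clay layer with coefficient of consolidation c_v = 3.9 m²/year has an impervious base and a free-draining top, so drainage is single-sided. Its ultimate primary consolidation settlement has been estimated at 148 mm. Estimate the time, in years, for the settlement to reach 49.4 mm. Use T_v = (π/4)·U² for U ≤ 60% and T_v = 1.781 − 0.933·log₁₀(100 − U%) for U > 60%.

t ≈ 0.189 years

Drainage path length: H_d = H = 2.9 m (single drainage).
U = S(t)/S_ult = 49.4/148 = 0.3338.
U ≤ 60%: T_v = (π/4)·U² = (π/4)×0.33378² = 0.087502.
t = T_v·H_d²/c_v = 0.087502×2.9²/3.9 = 0.1887 years.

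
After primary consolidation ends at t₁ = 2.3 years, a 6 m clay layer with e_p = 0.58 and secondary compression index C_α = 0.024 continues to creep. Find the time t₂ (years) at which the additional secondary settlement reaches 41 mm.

t₂ ≈ 6.48 years

S_s = C_α·H/(1+e_p)·log₁₀(t₂/t₁) ⇒ log₁₀(t₂/t₁) = S_s·(1+e_p)/(C_α·H).
log₁₀(t₂/t₁) = 0.041 × (1+0.58) / (0.024×6) = 0.4499
t₂ = t₁ × 10^0.4499 = 2.3 × 2.817 = 6.48 years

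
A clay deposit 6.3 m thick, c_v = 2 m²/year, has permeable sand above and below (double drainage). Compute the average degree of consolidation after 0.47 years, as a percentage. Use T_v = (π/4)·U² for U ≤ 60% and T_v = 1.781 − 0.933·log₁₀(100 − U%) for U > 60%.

U ≈ 34.7 %

Drainage path length: H_d = H/2 = 3.15 m (double drainage).
T_v = c_v·t/H_d² = 2×0.47/3.15² = 0.094734.
T_v = 0.094734 corresponds to the U ≤ 60% branch:
U = √(4T_v/π) = 0.3473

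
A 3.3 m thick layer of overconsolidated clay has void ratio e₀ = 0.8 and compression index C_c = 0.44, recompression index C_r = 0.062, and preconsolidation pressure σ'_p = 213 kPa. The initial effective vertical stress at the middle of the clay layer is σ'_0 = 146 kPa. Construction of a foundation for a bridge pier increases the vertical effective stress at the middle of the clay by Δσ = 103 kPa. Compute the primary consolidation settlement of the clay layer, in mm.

Final effective stress: σ'_f = 146 + 103 = 249 kPa.
σ'_f = 249 > σ'_p = 213 kPa, so the stress path crosses the preconsolidation pressure — recompression up to σ'_p, then virgin compression beyond:
S_c = H/(1+e₀)·[C_r·log₁₀(σ'_p/σ'_0) + C_c·log₁₀(σ'_f/σ'_p)]
    = 3.3/1.8 × [0.062×log₁₀(213/146) + 0.44×log₁₀(249/213)]
    = 1.8333 × [0.01017 + 0.029841] = 0.07335 m

S_c ≈ 73.4 mm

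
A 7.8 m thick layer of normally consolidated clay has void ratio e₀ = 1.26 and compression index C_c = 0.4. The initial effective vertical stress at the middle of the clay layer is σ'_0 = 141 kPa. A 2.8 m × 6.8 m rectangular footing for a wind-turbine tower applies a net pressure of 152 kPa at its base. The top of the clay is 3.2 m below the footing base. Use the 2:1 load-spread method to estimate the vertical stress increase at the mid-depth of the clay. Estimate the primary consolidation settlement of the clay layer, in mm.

Mid-depth of clay below the footing base: z = 3.2 + 7.8/2 = 7.1 m.
Stress increase at mid-clay by the 2:1 spreading method:
Δσ = qBL/((B+z)(L+z)) = 152×2.8×6.8/((2.8+7.1)(6.8+7.1)) = 21.031 kPa
Final effective stress: σ'_f = σ'_0 + Δσ = 141 + 21.031 = 162.03 kPa.
Normally consolidated clay, so the full stress increment lies on the virgin compression line:
S_c = C_c·H/(1+e₀)·log₁₀(σ'_f/σ'_0) = 0.4×7.8/(1+1.26)×log₁₀(162.03/141)
    = 1.3805 × 0.060376 = 0.08335 m

S_c ≈ 83.3 mm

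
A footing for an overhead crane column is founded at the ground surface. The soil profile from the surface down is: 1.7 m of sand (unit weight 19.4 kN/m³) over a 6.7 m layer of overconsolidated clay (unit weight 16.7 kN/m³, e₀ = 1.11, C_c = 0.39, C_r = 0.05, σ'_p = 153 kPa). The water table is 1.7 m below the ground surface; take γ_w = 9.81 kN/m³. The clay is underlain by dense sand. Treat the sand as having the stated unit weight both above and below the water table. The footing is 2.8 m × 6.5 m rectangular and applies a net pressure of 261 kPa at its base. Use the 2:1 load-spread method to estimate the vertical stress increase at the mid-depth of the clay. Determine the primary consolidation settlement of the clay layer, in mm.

S_c ≈ 45.5 mm

Mid-depth of clay below the ground surface: z = 1.7 + 6.7/2 = 5.05 m.
Total vertical stress at mid-clay: σ_v = 19.4×1.7 + 16.7×3.35 = 88.925 kPa.
Pore pressure: u = 9.81×(5.05 − 1.7) = 32.864 kPa.
Initial effective stress: σ'_0 = σ_v − u = 88.925 − 32.864 = 56.061 kPa.
Stress increase at mid-clay by the 2:1 spreading method:
Δσ = qBL/((B+z)(L+z)) = 261×2.8×6.5/((2.8+5.05)(6.5+5.05)) = 52.391 kPa
Final effective stress: σ'_f = 56.061 + 52.391 = 108.45 kPa.
σ'_f = 108.45 ≤ σ'_p = 153 kPa, so the clay remains overconsolidated and only the recompression index applies:
S_c = C_r·H/(1+e₀)·log₁₀(σ'_f/σ'_0) = 0.05×6.7/2.11×log₁₀(108.45/56.061)
    = 0.15877 × 0.28657 = 0.0455 m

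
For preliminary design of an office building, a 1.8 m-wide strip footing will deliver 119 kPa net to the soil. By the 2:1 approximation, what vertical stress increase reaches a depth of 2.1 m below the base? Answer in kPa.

Δσ_z ≈ 54.9 kPa

By the 2:1 method the load spreads at 1 horizontal : 2 vertical, so at depth z the loaded area has grown by z in each plan dimension:
Δσ = qB/(B+z) = 119×1.8/(1.8+2.1) = 54.923 kPa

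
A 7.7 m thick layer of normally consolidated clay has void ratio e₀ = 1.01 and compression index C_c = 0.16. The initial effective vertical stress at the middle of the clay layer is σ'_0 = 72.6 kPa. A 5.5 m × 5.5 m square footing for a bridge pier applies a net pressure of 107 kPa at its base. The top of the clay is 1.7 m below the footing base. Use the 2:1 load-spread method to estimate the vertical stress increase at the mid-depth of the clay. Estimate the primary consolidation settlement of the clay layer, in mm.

S_c ≈ 82.9 mm

Mid-depth of clay below the footing base: z = 1.7 + 7.7/2 = 5.55 m.
Stress increase at mid-clay by the 2:1 spreading method:
Δσ = qBL/((B+z)(L+z)) = 107×5.5×5.5/((5.5+5.55)(5.5+5.55)) = 26.508 kPa
Final effective stress: σ'_f = σ'_0 + Δσ = 72.6 + 26.508 = 99.108 kPa.
Normally consolidated clay, so the full stress increment lies on the virgin compression line:
S_c = C_c·H/(1+e₀)·log₁₀(σ'_f/σ'_0) = 0.16×7.7/(1+1.01)×log₁₀(99.108/72.6)
    = 0.61294 × 0.13517 = 0.08285 m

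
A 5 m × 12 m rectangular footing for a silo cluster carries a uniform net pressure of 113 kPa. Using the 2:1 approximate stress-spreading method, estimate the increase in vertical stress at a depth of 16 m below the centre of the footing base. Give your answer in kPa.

By the 2:1 method the load spreads at 1 horizontal : 2 vertical, so at depth z the loaded area has grown by z in each plan dimension:
Δσ = qBL/((B+z)(L+z)) = 113×5×12/((5+16)(12+16)) = 11.531 kPa

Δσ_z ≈ 11.5 kPa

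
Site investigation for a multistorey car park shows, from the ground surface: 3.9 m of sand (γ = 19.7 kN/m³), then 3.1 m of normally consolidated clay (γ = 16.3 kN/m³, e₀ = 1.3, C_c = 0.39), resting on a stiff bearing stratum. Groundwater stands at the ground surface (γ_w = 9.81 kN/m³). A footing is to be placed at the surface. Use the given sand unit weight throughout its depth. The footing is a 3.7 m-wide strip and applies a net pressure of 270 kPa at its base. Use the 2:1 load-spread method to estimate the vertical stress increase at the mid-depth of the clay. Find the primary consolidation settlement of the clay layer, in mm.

Mid-depth of clay below the ground surface: z = 3.9 + 3.1/2 = 5.45 m.
Total vertical stress at mid-clay: σ_v = 19.7×3.9 + 16.3×1.55 = 102.09 kPa.
Pore pressure: u = 9.81×(5.45 − 0) = 53.465 kPa.
Initial effective stress: σ'_0 = σ_v − u = 102.09 − 53.465 = 48.625 kPa.
Stress increase at mid-clay by the 2:1 spreading method:
Δσ = qB/(B+z) = 270×3.7/(3.7+5.45) = 109.18 kPa
Final effective stress: σ'_f = σ'_0 + Δσ = 48.625 + 109.18 = 157.81 kPa.
Normally consolidated clay, so the full stress increment lies on the virgin compression line:
S_c = C_c·H/(1+e₀)·log₁₀(σ'_f/σ'_0) = 0.39×3.1/(1+1.3)×log₁₀(157.81/48.625)
    = 0.52565 × 0.51127 = 0.2687 m

S_c ≈ 269 mm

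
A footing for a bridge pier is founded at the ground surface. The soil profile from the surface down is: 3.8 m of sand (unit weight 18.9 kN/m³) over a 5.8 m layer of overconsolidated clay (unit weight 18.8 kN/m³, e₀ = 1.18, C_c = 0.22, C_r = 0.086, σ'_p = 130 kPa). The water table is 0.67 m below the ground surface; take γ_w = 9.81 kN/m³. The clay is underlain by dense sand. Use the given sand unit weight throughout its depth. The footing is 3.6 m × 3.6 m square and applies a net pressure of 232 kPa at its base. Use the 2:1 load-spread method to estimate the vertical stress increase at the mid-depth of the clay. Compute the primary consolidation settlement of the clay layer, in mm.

S_c ≈ 35 mm

Mid-depth of clay below the ground surface: z = 3.8 + 5.8/2 = 6.7 m.
Total vertical stress at mid-clay: σ_v = 18.9×3.8 + 18.8×2.9 = 126.34 kPa.
Pore pressure: u = 9.81×(6.7 − 0.67) = 59.154 kPa.
Initial effective stress: σ'_0 = σ_v − u = 126.34 − 59.154 = 67.186 kPa.
Stress increase at mid-clay by the 2:1 spreading method:
Δσ = qBL/((B+z)(L+z)) = 232×3.6×3.6/((3.6+6.7)(3.6+6.7)) = 28.341 kPa
Final effective stress: σ'_f = 67.186 + 28.341 = 95.527 kPa.
σ'_f = 95.527 ≤ σ'_p = 130 kPa, so the clay remains overconsolidated and only the recompression index applies:
S_c = C_r·H/(1+e₀)·log₁₀(σ'_f/σ'_0) = 0.086×5.8/2.18×log₁₀(95.527/67.186)
    = 0.22881 × 0.15285 = 0.03497 m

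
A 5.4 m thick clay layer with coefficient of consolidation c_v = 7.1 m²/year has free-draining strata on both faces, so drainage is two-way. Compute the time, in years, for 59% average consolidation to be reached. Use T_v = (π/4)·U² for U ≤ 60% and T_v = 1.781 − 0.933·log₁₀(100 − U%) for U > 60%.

Drainage path length: H_d = H/2 = 2.7 m (double drainage).
U ≤ 60%: T_v = (π/4)·U² = (π/4)×0.59² = 0.2734.
t = T_v·H_d²/c_v = 0.2734×2.7²/7.1 = 0.2807 years.

t ≈ 0.281 years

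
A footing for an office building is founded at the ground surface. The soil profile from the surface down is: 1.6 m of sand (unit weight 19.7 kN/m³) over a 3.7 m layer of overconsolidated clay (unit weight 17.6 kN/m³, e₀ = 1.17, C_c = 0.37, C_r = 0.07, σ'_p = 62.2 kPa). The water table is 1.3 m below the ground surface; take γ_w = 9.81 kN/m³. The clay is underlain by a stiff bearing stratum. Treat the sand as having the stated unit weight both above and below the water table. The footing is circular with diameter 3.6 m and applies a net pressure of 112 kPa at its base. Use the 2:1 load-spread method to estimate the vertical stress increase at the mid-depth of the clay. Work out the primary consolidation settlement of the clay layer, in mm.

Mid-depth of clay below the ground surface: z = 1.6 + 3.7/2 = 3.45 m.
Total vertical stress at mid-clay: σ_v = 19.7×1.6 + 17.6×1.85 = 64.08 kPa.
Pore pressure: u = 9.81×(3.45 − 1.3) = 21.091 kPa.
Initial effective stress: σ'_0 = σ_v − u = 64.08 − 21.091 = 42.989 kPa.
Stress increase at mid-clay by the 2:1 spreading method:
Δσ ≈ qD²/(D+z)² = 112×3.6²/(3.6+3.45)² = 29.204 kPa
Final effective stress: σ'_f = 42.989 + 29.204 = 72.193 kPa.
σ'_f = 72.193 > σ'_p = 62.2 kPa, so the stress path crosses the preconsolidation pressure — recompression up to σ'_p, then virgin compression beyond:
S_c = H/(1+e₀)·[C_r·log₁₀(σ'_p/σ'_0) + C_c·log₁₀(σ'_f/σ'_p)]
    = 3.7/2.17 × [0.07×log₁₀(62.2/42.989) + 0.37×log₁₀(72.193/62.2)]
    = 1.7051 × [0.01123 + 0.023941] = 0.05997 m

S_c ≈ 60 mm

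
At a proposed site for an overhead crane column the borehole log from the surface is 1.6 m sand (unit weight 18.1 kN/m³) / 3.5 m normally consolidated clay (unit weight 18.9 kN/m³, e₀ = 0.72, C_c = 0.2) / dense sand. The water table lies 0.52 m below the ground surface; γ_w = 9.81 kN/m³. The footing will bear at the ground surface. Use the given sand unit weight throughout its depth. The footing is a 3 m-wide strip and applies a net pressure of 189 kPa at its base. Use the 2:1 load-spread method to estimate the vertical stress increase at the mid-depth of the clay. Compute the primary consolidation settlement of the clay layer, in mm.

S_c ≈ 227 mm

Mid-depth of clay below the ground surface: z = 1.6 + 3.5/2 = 3.35 m.
Total vertical stress at mid-clay: σ_v = 18.1×1.6 + 18.9×1.75 = 62.035 kPa.
Pore pressure: u = 9.81×(3.35 − 0.52) = 27.762 kPa.
Initial effective stress: σ'_0 = σ_v − u = 62.035 − 27.762 = 34.273 kPa.
Stress increase at mid-clay by the 2:1 spreading method:
Δσ = qB/(B+z) = 189×3/(3+3.35) = 89.291 kPa
Final effective stress: σ'_f = σ'_0 + Δσ = 34.273 + 89.291 = 123.56 kPa.
Normally consolidated clay, so the full stress increment lies on the virgin compression line:
S_c = C_c·H/(1+e₀)·log₁₀(σ'_f/σ'_0) = 0.2×3.5/(1+0.72)×log₁₀(123.56/34.273)
    = 0.40698 × 0.55693 = 0.2267 m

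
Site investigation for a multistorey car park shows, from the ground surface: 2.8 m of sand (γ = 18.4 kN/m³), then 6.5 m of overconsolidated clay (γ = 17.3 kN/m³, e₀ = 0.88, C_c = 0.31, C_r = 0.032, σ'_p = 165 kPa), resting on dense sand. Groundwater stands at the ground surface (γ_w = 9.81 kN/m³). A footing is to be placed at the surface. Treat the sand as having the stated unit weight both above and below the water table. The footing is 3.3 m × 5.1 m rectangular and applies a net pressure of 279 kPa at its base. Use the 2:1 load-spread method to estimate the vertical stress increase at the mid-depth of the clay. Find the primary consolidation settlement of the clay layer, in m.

Mid-depth of clay below the ground surface: z = 2.8 + 6.5/2 = 6.05 m.
Total vertical stress at mid-clay: σ_v = 18.4×2.8 + 17.3×3.25 = 107.75 kPa.
Pore pressure: u = 9.81×(6.05 − 0) = 59.351 kPa.
Initial effective stress: σ'_0 = σ_v − u = 107.75 − 59.351 = 48.399 kPa.
Stress increase at mid-clay by the 2:1 spreading method:
Δσ = qBL/((B+z)(L+z)) = 279×3.3×5.1/((3.3+6.05)(5.1+6.05)) = 45.04 kPa
Final effective stress: σ'_f = 48.399 + 45.04 = 93.439 kPa.
σ'_f = 93.439 ≤ σ'_p = 165 kPa, so the clay remains overconsolidated and only the recompression index applies:
S_c = C_r·H/(1+e₀)·log₁₀(σ'_f/σ'_0) = 0.032×6.5/1.88×log₁₀(93.439/48.399)
    = 0.11064 × 0.28569 = 0.03161 m

S_c ≈ 0.0316 m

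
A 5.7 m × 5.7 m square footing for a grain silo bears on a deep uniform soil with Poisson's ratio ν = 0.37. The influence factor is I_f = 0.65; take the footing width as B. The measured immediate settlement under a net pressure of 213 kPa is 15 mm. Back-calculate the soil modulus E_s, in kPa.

E_s ≈ 45400 kPa

S_e = q·B·(1−ν²)/E_s · I_f  ⇒  E_s = q·B·(1−ν²)·I_f / S_e.
E_s = 213 × 5.7 × 0.8631 × 0.65 / 0.015 = 45410 kPa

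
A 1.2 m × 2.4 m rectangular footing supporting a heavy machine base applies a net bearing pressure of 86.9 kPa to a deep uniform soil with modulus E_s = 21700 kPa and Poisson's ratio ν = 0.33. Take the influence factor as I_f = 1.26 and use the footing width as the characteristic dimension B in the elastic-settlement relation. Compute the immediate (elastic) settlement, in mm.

S_e ≈ 5.4 mm

Immediate (elastic) settlement: S_e = q·B·(1−ν²)/E_s · I_f.
S_e = 86.9 × 1.2 × (1 − 0.33²) / 21700 × 1.26
    = 86.9 × 1.2 × 0.8911 / 21700 × 1.26
    = 0.005396 m = 5.396 mm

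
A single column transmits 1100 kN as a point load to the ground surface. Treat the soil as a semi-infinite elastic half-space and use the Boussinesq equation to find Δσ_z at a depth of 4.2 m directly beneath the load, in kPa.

Δσ_z ≈ 29.8 kPa

Boussinesq vertical stress below a point load on an elastic half-space:
Δσ_z = 3P/(2πz²) · [1 + (r/z)²]^(−5/2)
r/z = 0/4.2 = 0; [1+(r/z)²]^(−5/2) = 1.
Δσ_z = 3×1100/(2π×4.2²) × 1 = 29.774 × 1 = 29.77 kPa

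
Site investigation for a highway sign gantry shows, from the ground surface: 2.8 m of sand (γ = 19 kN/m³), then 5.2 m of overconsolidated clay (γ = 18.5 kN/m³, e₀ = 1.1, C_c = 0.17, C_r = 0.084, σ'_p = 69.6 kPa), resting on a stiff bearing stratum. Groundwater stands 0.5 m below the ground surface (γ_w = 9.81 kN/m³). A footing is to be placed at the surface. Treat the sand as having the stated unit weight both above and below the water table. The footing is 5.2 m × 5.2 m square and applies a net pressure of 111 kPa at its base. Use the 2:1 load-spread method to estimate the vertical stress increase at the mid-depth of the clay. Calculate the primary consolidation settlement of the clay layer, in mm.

S_c ≈ 49.6 mm

Mid-depth of clay below the ground surface: z = 2.8 + 5.2/2 = 5.4 m.
Total vertical stress at mid-clay: σ_v = 19×2.8 + 18.5×2.6 = 101.3 kPa.
Pore pressure: u = 9.81×(5.4 − 0.5) = 48.069 kPa.
Initial effective stress: σ'_0 = σ_v − u = 101.3 − 48.069 = 53.231 kPa.
Stress increase at mid-clay by the 2:1 spreading method:
Δσ = qBL/((B+z)(L+z)) = 111×5.2×5.2/((5.2+5.4)(5.2+5.4)) = 26.713 kPa
Final effective stress: σ'_f = 53.231 + 26.713 = 79.944 kPa.
σ'_f = 79.944 > σ'_p = 69.6 kPa, so the stress path crosses the preconsolidation pressure — recompression up to σ'_p, then virgin compression beyond:
S_c = H/(1+e₀)·[C_r·log₁₀(σ'_p/σ'_0) + C_c·log₁₀(σ'_f/σ'_p)]
    = 5.2/2.1 × [0.084×log₁₀(69.6/53.231) + 0.17×log₁₀(79.944/69.6)]
    = 2.4762 × [0.0097813 + 0.01023] = 0.04955 m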